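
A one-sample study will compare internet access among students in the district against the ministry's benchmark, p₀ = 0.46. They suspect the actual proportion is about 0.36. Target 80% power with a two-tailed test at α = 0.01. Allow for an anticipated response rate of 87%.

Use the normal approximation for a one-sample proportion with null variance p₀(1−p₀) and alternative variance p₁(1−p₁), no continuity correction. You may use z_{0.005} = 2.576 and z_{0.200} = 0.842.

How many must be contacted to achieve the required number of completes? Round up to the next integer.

n = 328

n = [z_{α/2}·√(p₀q₀) + z_β·√(p₁q₁)]² / (p₁ − p₀)²
  = [2.576·√(0.46·0.54) + 0.842·√(0.36·0.64)]² / (-0.10)²
  = [2.576·0.4984 + 0.842·0.4800]² / 0.0100
  = [1.6880]² / 0.0100
  = 284.95
Adjust for 87% response: 284.95 / 0.87 = 327.52.
Round up → n = 328.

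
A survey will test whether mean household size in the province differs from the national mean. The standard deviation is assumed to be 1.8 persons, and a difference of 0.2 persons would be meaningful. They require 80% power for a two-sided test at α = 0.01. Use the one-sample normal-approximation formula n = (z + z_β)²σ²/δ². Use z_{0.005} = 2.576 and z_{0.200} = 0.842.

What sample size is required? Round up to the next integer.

n = (z_{α/2} + z_β)² · σ² / δ²
  = (2.576 + 0.842)² · 1.8² / 0.2²
  = 11.6827 · 3.24 / 0.04
  = 946.30
Round up → n = 947.

n = 947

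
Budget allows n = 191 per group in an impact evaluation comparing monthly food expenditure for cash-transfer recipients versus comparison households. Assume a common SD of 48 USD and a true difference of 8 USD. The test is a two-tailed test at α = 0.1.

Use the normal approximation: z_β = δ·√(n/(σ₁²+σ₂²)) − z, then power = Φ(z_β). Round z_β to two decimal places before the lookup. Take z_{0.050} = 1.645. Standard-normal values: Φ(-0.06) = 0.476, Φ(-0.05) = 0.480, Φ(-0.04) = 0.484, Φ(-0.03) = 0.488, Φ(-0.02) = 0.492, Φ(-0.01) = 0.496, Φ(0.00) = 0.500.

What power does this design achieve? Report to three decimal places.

z_β = δ·√(n/(σ₁²+σ₂²)) − z_{α/2}
    = 8 · √(191/4608) − 1.645
    = 8 · 0.20359 − 1.645
    = 1.6287 − 1.645 = -0.0163 → -0.02
Power = Φ(-0.02) = 0.492.

Power ≈ 0.492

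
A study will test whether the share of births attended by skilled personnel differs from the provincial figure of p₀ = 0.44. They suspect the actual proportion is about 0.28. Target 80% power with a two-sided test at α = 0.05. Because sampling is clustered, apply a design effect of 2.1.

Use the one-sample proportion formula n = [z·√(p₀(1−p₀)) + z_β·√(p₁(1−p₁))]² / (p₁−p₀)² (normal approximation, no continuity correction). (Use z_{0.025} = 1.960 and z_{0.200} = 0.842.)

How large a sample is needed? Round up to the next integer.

n = 150

n = [z_{α/2}·√(p₀q₀) + z_β·√(p₁q₁)]² / (p₁ − p₀)²
  = [1.960·√(0.44·0.56) + 0.842·√(0.28·0.72)]² / (-0.16)²
  = [1.960·0.4964 + 0.842·0.4490]² / 0.0256
  = [1.3510]² / 0.0256
  = 71.29
Design effect: 2.1 × 71.29 = 149.72.
Round up → n = 150.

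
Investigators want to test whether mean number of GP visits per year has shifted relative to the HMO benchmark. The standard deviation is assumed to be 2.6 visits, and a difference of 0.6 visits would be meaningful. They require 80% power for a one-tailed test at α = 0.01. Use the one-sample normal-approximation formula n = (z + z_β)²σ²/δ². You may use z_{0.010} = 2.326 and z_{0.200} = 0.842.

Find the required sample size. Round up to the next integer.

n = (z_α + z_β)² · σ² / δ²
  = (2.326 + 0.842)² · 2.6² / 0.6²
  = 10.0362 · 6.76 / 0.36
  = 188.46
Round up → n = 189.

n = 189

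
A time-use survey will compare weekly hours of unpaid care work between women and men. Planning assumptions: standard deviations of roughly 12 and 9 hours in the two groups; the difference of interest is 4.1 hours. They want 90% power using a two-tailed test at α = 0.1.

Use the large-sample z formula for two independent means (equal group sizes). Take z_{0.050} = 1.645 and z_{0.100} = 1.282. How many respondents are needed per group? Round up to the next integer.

n = 115 per group

n = (z_{α/2} + z_β)² · (σ₁² + σ₂²) / δ²
  = (1.645 + 1.282)² · (12² + 9² = 225) / 4.1²
  = 8.5673 · 225 / 16.81
  = 114.67
Round up → n = 115 per group.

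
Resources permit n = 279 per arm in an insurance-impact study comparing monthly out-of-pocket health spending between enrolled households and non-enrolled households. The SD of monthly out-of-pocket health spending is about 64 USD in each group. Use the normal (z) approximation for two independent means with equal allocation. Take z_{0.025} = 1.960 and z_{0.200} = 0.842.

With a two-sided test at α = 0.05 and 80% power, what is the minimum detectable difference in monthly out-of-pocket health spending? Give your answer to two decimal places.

Minimum detectable difference ≈ 15.18 USD

δ = (z_{α/2} + z_β) · √((σ₁²+σ₂²)/n)
  = (1.960 + 0.842) · √(8192/279)
  = 2.802 · √29.362
  = 2.802 · 5.4187
  = 15.1831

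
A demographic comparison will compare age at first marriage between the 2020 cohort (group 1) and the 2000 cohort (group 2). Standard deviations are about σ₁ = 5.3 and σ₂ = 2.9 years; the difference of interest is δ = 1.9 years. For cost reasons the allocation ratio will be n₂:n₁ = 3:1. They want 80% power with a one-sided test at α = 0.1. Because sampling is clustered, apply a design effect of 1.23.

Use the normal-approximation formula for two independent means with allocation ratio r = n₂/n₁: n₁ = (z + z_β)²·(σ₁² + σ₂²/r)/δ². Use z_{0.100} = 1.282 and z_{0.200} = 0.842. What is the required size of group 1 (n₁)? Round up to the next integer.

n₁ = 48

n₁ = (z_α + z_β)² · (σ₁² + σ₂²/r) / δ²
   = (1.282 + 0.842)² · (5.3² + 2.9²/3) / 1.9²
   = 4.5114 · (28.09 + 2.8033) / 3.61
   = 4.5114 · 30.8933 / 3.61
   = 38.61
Design effect: 1.23 × 38.61 = 47.49.
Round up → n₁ = 48; n₂ = r·n₁ = 3 × 48 = 144.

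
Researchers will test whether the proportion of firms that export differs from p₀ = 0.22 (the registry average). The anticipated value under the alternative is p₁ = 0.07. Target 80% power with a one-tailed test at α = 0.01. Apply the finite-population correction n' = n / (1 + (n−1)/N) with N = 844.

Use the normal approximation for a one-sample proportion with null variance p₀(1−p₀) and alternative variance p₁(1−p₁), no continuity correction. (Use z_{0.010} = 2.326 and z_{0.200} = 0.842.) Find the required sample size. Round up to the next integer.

n = [z_α·√(p₀q₀) + z_β·√(p₁q₁)]² / (p₁ − p₀)²
  = [2.326·√(0.22·0.78) + 0.842·√(0.07·0.93)]² / (-0.15)²
  = [2.326·0.4142 + 0.842·0.2551]² / 0.0225
  = [1.1784]² / 0.0225
  = 61.71
Finite-population correction (N = 844): 61.71 / (1 + (61.71 − 1)/844) = 57.57.
Round up → n = 58.

n = 58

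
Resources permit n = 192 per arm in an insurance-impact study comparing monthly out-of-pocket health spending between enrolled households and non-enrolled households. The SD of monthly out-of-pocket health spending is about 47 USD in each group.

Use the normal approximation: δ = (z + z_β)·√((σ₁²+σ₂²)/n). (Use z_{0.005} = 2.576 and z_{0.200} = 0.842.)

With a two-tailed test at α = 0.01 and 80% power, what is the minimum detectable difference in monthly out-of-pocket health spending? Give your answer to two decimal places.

Minimum detectable difference ≈ 16.40 USD

δ = (z_{α/2} + z_β) · √((σ₁²+σ₂²)/n)
  = (2.576 + 0.842) · √(4418/192)
  = 3.418 · √23.0104
  = 3.418 · 4.7969
  = 16.3959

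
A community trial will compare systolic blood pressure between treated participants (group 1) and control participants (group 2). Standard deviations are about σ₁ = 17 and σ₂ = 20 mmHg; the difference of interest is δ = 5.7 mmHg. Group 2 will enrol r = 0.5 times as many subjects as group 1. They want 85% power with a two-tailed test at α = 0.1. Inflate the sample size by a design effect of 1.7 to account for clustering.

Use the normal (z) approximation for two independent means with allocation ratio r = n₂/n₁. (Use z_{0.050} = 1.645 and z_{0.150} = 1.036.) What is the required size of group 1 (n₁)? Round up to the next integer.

n₁ = (z_{α/2} + z_β)² · (σ₁² + σ₂²/r) / δ²
   = (1.645 + 1.036)² · (17² + 20²/0.5) / 5.7²
   = 7.1878 · (289 + 800) / 32.49
   = 7.1878 · 1089 / 32.49
   = 240.92
Design effect: 1.7 × 240.92 = 409.56.
Round up → n₁ = 410; n₂ = r·n₁ = 0.5 × 410 = 205.

n₁ = 410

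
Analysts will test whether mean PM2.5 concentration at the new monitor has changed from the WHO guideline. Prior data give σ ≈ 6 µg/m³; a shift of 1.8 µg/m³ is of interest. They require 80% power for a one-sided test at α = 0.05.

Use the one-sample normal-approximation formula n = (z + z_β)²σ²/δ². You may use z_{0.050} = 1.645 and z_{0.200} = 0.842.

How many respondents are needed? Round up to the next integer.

n = (z_α + z_β)² · σ² / δ²
  = (1.645 + 0.842)² · 6² / 1.8²
  = 6.1852 · 36 / 3.24
  = 68.72
Round up → n = 69.

n = 69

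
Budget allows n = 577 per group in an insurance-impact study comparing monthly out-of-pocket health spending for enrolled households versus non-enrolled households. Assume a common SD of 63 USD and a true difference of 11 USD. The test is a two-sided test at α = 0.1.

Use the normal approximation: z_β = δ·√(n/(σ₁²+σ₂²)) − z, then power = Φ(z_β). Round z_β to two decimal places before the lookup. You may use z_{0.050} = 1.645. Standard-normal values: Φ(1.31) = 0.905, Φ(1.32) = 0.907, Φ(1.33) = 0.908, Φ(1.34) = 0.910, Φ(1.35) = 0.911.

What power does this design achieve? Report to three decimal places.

z_β = δ·√(n/(σ₁²+σ₂²)) − z_{α/2}
    = 11 · √(577/7938) − 1.645
    = 11 · 0.26961 − 1.645
    = 2.9657 − 1.645 = 1.3207 → 1.32
Power = Φ(1.32) = 0.907.

Power ≈ 0.907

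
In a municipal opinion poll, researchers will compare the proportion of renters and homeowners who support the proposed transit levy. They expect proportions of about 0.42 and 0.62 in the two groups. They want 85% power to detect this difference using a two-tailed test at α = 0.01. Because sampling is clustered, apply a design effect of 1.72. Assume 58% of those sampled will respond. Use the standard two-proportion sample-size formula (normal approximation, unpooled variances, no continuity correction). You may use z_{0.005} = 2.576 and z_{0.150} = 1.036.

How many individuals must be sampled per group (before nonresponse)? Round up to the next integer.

n = (z_{α/2} + z_β)² · [p₁(1−p₁) + p₂(1−p₂)] / (p₁ − p₂)²
  = (2.576 + 1.036)² · (0.42·0.58 + 0.62·0.38) / (-0.20)²
  = (3.612)² · (0.2436 + 0.2356) / 0.0400
  = 13.0465 · 0.4792 / 0.0400
  = 156.30
Design effect: 1.72 × 156.30 = 268.83.
Adjust for 58% response: 268.83 / 0.58 = 463.50.
Round up → n = 464 per group.

n = 464 per group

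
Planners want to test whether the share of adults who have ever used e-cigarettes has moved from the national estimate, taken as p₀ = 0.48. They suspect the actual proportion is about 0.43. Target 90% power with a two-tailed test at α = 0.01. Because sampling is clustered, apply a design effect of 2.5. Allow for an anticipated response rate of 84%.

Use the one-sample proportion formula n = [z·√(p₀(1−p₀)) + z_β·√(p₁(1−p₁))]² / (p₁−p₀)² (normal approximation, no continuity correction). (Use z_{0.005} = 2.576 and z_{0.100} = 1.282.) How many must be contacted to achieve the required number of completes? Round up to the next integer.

n = 4397

n = [z_{α/2}·√(p₀q₀) + z_β·√(p₁q₁)]² / (p₁ − p₀)²
  = [2.576·√(0.48·0.52) + 1.282·√(0.43·0.57)]² / (-0.05)²
  = [2.576·0.4996 + 1.282·0.4951]² / 0.0025
  = [1.9217]² / 0.0025
  = 1477.11
Design effect: 2.5 × 1477.11 = 3692.76.
Adjust for 84% response: 3692.76 / 0.84 = 4396.15.
Round up → n = 4397.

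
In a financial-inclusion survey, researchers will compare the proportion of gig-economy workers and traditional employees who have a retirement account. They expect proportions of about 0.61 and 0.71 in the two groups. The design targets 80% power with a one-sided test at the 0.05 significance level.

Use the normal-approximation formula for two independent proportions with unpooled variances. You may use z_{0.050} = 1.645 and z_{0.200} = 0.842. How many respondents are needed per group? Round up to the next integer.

n = 275 per group

n = (z_α + z_β)² · [p₁(1−p₁) + p₂(1−p₂)] / (p₁ − p₂)²
  = (1.645 + 0.842)² · (0.61·0.39 + 0.71·0.29) / (-0.10)²
  = (2.487)² · (0.2379 + 0.2059) / 0.0100
  = 6.1852 · 0.4438 / 0.0100
  = 274.50
Round up → n = 275 per group.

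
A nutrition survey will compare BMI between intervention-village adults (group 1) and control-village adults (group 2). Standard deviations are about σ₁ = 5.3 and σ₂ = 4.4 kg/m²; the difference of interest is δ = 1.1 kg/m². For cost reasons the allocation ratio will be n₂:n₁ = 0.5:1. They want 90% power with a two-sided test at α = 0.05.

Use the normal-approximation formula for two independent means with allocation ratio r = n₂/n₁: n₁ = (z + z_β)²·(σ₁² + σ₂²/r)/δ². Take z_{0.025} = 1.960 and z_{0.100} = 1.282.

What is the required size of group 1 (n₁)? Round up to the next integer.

n₁ = (z_{α/2} + z_β)² · (σ₁² + σ₂²/r) / δ²
   = (1.960 + 1.282)² · (5.3² + 4.4²/0.5) / 1.1²
   = 10.5106 · (28.09 + 38.72) / 1.21
   = 10.5106 · 66.81 / 1.21
   = 580.34
Round up → n₁ = 581; n₂ = r·n₁ = 0.5 × 581 = 291.

n₁ = 581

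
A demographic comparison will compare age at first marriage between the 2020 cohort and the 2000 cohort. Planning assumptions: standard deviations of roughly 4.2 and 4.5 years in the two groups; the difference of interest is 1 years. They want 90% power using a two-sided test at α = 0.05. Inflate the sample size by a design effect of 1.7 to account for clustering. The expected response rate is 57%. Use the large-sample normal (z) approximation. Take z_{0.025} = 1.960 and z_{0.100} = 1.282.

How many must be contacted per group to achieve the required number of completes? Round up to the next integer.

n = 1188 per group

n = (z_{α/2} + z_β)² · (σ₁² + σ₂²) / δ²
  = (1.960 + 1.282)² · (4.2² + 4.5² = 37.89) / 1²
  = 10.5106 · 37.89 / 1
  = 398.25
Design effect: 1.7 × 398.25 = 677.02.
Adjust for 57% response: 677.02 / 0.57 = 1187.75.
Round up → n = 1188 per group.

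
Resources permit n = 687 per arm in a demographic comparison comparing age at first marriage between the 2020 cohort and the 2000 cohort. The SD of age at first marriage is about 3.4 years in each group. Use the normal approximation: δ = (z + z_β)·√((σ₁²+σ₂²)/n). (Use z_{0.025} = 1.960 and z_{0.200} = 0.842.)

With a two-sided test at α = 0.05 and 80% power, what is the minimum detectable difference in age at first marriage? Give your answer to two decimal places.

δ = (z_{α/2} + z_β) · √((σ₁²+σ₂²)/n)
  = (1.960 + 0.842) · √(23.12/687)
  = 2.802 · √0.03365
  = 2.802 · 0.1834
  = 0.5140

Minimum detectable difference ≈ 0.51 years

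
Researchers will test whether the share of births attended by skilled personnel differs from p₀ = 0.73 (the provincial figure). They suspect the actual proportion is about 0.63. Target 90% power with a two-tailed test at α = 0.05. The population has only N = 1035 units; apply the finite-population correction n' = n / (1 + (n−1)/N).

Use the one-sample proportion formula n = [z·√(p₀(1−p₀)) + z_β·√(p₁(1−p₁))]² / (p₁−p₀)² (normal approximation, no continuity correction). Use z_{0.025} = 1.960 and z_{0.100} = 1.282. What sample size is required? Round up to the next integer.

n = [z_{α/2}·√(p₀q₀) + z_β·√(p₁q₁)]² / (p₁ − p₀)²
  = [1.960·√(0.73·0.27) + 1.282·√(0.63·0.37)]² / (-0.10)²
  = [1.960·0.4440 + 1.282·0.4828]² / 0.0100
  = [1.4891]² / 0.0100
  = 221.75
Finite-population correction (N = 1035): 221.75 / (1 + (221.75 − 1)/1035) = 182.77.
Round up → n = 183.

n = 183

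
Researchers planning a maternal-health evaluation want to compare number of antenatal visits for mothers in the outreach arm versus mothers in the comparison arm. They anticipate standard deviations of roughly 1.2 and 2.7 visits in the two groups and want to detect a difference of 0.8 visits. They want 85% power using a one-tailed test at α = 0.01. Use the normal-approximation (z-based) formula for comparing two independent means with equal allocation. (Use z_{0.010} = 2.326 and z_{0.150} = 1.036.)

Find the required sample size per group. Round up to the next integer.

n = 155 per group

n = (z_α + z_β)² · (σ₁² + σ₂²) / δ²
  = (2.326 + 1.036)² · (1.2² + 2.7² = 8.73) / 0.8²
  = 11.3030 · 8.73 / 0.64
  = 154.18
Round up → n = 155 per group.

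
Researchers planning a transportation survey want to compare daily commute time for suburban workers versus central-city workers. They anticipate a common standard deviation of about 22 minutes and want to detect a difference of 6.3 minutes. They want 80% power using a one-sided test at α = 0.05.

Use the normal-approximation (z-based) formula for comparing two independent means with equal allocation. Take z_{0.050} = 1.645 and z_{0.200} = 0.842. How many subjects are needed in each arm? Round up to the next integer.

n = 151 per group

n = (z_α + z_β)² · (σ₁² + σ₂²) / δ²
  = (1.645 + 0.842)² · (2·22² = 968) / 6.3²
  = 6.1852 · 968 / 39.69
  = 150.85
Round up → n = 151 per group.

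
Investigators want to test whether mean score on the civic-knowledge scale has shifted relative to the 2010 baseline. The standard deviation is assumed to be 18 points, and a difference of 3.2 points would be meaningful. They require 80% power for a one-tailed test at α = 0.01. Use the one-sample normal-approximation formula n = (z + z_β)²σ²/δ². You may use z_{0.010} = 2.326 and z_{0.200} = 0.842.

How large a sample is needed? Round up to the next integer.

n = 318

n = (z_α + z_β)² · σ² / δ²
  = (2.326 + 0.842)² · 18² / 3.2²
  = 10.0362 · 324 / 10.24
  = 317.55
Round up → n = 318.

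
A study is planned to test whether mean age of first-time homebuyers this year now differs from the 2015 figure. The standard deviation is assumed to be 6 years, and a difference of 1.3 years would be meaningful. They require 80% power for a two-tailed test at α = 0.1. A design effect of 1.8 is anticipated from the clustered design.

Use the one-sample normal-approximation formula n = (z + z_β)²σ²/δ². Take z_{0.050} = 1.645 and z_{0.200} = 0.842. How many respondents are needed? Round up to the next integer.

n = (z_{α/2} + z_β)² · σ² / δ²
  = (1.645 + 0.842)² · 6² / 1.3²
  = 6.1852 · 36 / 1.69
  = 131.76
Design effect: 1.8 × 131.76 = 237.16.
Round up → n = 238.

n = 238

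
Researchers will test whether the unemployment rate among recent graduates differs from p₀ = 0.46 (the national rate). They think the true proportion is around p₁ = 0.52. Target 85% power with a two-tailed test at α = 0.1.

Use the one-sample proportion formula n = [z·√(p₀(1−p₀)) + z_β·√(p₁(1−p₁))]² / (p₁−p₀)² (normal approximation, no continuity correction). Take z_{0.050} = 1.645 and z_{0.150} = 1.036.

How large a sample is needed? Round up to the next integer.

n = [z_{α/2}·√(p₀q₀) + z_β·√(p₁q₁)]² / (p₁ − p₀)²
  = [1.645·√(0.46·0.54) + 1.036·√(0.52·0.48)]² / (0.06)²
  = [1.645·0.4984 + 1.036·0.4996]² / 0.0036
  = [1.3374]² / 0.0036
  = 496.88
Round up → n = 497.

n = 497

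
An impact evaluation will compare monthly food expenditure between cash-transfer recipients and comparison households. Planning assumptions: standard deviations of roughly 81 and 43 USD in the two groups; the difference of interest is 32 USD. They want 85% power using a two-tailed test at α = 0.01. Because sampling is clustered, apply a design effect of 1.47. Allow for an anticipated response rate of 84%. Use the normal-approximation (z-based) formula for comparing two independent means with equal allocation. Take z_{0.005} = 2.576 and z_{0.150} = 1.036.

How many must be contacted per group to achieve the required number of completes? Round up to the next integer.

n = (z_{α/2} + z_β)² · (σ₁² + σ₂²) / δ²
  = (2.576 + 1.036)² · (81² + 43² = 8410) / 32²
  = 13.0465 · 8410 / 1024
  = 107.15
Design effect: 1.47 × 107.15 = 157.51.
Adjust for 84% response: 157.51 / 0.84 = 187.51.
Round up → n = 188 per group.

n = 188 per group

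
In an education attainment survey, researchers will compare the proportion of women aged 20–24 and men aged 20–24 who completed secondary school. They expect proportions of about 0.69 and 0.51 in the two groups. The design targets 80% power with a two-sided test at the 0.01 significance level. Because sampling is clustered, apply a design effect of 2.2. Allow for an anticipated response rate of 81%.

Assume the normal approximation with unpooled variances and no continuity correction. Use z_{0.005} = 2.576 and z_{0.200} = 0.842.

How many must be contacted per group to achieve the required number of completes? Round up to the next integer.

n = (z_{α/2} + z_β)² · [p₁(1−p₁) + p₂(1−p₂)] / (p₁ − p₂)²
  = (2.576 + 0.842)² · (0.69·0.31 + 0.51·0.49) / (0.18)²
  = (3.418)² · (0.2139 + 0.2499) / 0.0324
  = 11.6827 · 0.4638 / 0.0324
  = 167.24
Design effect: 2.2 × 167.24 = 367.92.
Adjust for 81% response: 367.92 / 0.81 = 454.22.
Round up → n = 455 per group.

n = 455 per group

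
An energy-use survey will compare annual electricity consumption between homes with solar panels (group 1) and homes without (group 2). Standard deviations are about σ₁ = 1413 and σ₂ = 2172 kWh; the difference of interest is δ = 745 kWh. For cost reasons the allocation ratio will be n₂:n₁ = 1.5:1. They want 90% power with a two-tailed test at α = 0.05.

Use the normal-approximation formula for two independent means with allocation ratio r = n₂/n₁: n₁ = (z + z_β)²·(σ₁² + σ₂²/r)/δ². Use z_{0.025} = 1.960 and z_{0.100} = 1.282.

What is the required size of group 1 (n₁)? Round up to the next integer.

n₁ = (z_{α/2} + z_β)² · (σ₁² + σ₂²/r) / δ²
   = (1.960 + 1.282)² · (1413² + 2172²/1.5) / 745²
   = 10.5106 · (1996569 + 3145056) / 555025
   = 10.5106 · 5141625 / 555025
   = 97.37
Round up → n₁ = 98; n₂ = r·n₁ = 1.5 × 98 = 147.

n₁ = 98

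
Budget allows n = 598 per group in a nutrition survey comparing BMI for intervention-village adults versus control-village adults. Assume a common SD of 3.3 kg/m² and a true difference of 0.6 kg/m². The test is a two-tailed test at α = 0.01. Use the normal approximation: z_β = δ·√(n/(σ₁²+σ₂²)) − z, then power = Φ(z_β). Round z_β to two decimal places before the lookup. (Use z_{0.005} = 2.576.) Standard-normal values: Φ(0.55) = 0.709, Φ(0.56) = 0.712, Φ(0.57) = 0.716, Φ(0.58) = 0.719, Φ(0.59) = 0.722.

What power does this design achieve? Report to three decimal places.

Power ≈ 0.716

z_β = δ·√(n/(σ₁²+σ₂²)) − z_{α/2}
    = 0.6 · √(598/21.78) − 2.576
    = 0.6 · 5.23988 − 2.576
    = 3.1439 − 2.576 = 0.5679 → 0.57
Power = Φ(0.57) = 0.716.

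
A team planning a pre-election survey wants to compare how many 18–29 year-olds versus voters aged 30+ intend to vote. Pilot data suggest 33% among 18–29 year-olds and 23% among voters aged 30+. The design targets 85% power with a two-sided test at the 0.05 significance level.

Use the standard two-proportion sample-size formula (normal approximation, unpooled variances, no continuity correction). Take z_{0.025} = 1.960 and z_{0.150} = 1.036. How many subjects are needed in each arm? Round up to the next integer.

n = 358 per group

n = (z_{α/2} + z_β)² · [p₁(1−p₁) + p₂(1−p₂)] / (p₁ − p₂)²
  = (1.960 + 1.036)² · (0.33·0.67 + 0.23·0.77) / (0.10)²
  = (2.996)² · (0.2211 + 0.1771) / 0.0100
  = 8.9760 · 0.3982 / 0.0100
  = 357.42
Round up → n = 358 per group.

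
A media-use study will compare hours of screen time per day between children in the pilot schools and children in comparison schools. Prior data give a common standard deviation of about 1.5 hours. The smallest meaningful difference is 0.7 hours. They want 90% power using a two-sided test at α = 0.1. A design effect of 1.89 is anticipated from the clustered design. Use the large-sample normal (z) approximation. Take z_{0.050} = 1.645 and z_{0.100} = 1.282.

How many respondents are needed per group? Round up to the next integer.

n = (z_{α/2} + z_β)² · (σ₁² + σ₂²) / δ²
  = (1.645 + 1.282)² · (2·1.5² = 4.5) / 0.7²
  = 8.5673 · 4.5 / 0.49
  = 78.68
Design effect: 1.89 × 78.68 = 148.70.
Round up → n = 149 per group.

n = 149 per group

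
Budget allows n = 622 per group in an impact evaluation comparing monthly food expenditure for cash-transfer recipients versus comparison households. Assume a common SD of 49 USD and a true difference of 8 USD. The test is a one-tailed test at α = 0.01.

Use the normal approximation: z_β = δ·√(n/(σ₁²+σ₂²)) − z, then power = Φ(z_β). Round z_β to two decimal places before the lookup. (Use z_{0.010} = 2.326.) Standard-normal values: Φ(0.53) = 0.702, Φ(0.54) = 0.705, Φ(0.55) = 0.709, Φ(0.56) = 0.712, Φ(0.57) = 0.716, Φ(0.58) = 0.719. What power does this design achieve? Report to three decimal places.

z_β = δ·√(n/(σ₁²+σ₂²)) − z_α
    = 8 · √(622/4802) − 2.326
    = 8 · 0.35990 − 2.326
    = 2.8792 − 2.326 = 0.5532 → 0.55
Power = Φ(0.55) = 0.709.

Power ≈ 0.709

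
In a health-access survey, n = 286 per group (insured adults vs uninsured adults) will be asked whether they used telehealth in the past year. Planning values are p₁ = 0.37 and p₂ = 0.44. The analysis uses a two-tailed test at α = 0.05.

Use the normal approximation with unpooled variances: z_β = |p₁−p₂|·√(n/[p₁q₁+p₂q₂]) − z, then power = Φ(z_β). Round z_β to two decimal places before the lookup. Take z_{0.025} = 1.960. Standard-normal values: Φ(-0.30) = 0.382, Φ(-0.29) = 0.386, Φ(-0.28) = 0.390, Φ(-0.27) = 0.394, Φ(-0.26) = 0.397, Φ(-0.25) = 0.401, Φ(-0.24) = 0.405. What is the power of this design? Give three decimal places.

Power ≈ 0.401

z_β = |p₁−p₂|·√(n/[p₁q₁+p₂q₂]) − z_{α/2}
    = 0.07 · √(286/0.4795) − 1.960
    = 0.07 · 24.4224 − 1.960
    = 1.7096 − 1.960 = -0.2504 → -0.25
Power = Φ(-0.25) = 0.401.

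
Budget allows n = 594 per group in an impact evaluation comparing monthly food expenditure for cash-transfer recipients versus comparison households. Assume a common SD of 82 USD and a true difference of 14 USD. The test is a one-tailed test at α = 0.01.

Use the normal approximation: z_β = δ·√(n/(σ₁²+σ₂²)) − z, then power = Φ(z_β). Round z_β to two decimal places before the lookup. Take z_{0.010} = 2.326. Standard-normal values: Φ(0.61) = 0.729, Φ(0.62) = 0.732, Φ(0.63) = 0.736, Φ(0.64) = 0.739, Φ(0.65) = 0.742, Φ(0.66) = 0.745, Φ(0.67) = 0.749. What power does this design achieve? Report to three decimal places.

Power ≈ 0.732

z_β = δ·√(n/(σ₁²+σ₂²)) − z_α
    = 14 · √(594/13448) − 2.326
    = 14 · 0.21017 − 2.326
    = 2.9423 − 2.326 = 0.6163 → 0.62
Power = Φ(0.62) = 0.732.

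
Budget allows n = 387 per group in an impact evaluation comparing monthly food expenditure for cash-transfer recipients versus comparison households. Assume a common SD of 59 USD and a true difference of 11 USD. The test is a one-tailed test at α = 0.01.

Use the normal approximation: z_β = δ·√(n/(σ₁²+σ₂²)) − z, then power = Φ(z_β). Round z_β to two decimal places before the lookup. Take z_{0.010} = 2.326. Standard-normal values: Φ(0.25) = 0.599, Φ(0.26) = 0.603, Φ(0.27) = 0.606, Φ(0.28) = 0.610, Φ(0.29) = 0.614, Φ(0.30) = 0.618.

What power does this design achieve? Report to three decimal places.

z_β = δ·√(n/(σ₁²+σ₂²)) − z_α
    = 11 · √(387/6962) − 2.326
    = 11 · 0.23577 − 2.326
    = 2.5935 − 2.326 = 0.2675 → 0.27
Power = Φ(0.27) = 0.606.

Power ≈ 0.606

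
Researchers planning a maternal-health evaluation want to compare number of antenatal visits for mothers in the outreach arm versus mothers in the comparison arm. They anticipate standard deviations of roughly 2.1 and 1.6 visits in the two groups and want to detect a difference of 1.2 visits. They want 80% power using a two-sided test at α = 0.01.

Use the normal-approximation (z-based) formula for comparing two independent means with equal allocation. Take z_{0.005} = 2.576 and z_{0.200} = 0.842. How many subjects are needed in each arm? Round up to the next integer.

n = (z_{α/2} + z_β)² · (σ₁² + σ₂²) / δ²
  = (2.576 + 0.842)² · (2.1² + 1.6² = 6.97) / 1.2²
  = 11.6827 · 6.97 / 1.44
  = 56.55
Round up → n = 57 per group.

n = 57 per group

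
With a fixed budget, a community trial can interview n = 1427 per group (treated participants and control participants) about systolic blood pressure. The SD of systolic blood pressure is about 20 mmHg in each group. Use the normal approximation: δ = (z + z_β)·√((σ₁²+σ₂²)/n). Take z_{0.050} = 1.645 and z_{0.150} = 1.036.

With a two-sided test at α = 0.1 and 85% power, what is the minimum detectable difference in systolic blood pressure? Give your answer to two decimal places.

δ = (z_{α/2} + z_β) · √((σ₁²+σ₂²)/n)
  = (1.645 + 1.036) · √(800/1427)
  = 2.681 · √0.56062
  = 2.681 · 0.7487
  = 2.0074

Minimum detectable difference ≈ 2.01 mmHg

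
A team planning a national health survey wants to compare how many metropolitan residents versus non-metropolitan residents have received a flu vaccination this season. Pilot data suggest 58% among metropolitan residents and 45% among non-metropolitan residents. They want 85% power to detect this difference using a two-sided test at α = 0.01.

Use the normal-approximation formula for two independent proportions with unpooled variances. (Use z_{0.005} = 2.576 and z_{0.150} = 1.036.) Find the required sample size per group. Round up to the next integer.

n = (z_{α/2} + z_β)² · [p₁(1−p₁) + p₂(1−p₂)] / (p₁ − p₂)²
  = (2.576 + 1.036)² · (0.58·0.42 + 0.45·0.55) / (0.13)²
  = (3.612)² · (0.2436 + 0.2475) / 0.0169
  = 13.0465 · 0.4911 / 0.0169
  = 379.12
Round up → n = 380 per group.

n = 380 per group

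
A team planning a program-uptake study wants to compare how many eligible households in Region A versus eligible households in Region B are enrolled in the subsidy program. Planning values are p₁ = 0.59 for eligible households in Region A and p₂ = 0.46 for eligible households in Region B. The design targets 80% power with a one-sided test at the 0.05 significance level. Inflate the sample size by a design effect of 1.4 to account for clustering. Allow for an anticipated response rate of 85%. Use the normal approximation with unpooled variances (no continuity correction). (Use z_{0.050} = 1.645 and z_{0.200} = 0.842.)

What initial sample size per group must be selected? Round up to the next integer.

n = 296 per group

n = (z_α + z_β)² · [p₁(1−p₁) + p₂(1−p₂)] / (p₁ − p₂)²
  = (1.645 + 0.842)² · (0.59·0.41 + 0.46·0.54) / (0.13)²
  = (2.487)² · (0.2419 + 0.2484) / 0.0169
  = 6.1852 · 0.4903 / 0.0169
  = 179.44
Design effect: 1.4 × 179.44 = 251.22.
Adjust for 85% response: 251.22 / 0.85 = 295.55.
Round up → n = 296 per group.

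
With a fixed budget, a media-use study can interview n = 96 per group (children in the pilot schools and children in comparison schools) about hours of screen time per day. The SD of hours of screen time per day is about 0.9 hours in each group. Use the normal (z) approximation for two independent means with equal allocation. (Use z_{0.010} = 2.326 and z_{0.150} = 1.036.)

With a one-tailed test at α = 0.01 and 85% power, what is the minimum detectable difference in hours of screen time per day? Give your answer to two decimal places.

δ = (z_α + z_β) · √((σ₁²+σ₂²)/n)
  = (2.326 + 1.036) · √(1.62/96)
  = 3.362 · √0.01688
  = 3.362 · 0.1299
  = 0.4367

Minimum detectable difference ≈ 0.44 hours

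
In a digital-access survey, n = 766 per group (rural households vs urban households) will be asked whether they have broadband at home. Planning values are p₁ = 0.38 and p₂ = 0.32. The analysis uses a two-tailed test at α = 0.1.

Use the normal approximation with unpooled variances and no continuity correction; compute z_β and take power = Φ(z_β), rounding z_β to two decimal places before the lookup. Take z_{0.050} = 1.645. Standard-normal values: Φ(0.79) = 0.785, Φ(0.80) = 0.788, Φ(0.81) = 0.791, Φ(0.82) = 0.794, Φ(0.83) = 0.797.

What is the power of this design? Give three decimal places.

Power ≈ 0.794

z_β = |p₁−p₂|·√(n/[p₁q₁+p₂q₂]) − z_{α/2}
    = 0.06 · √(766/0.4532) − 1.645
    = 0.06 · 41.1121 − 1.645
    = 2.4667 − 1.645 = 0.8217 → 0.82
Power = Φ(0.82) = 0.794.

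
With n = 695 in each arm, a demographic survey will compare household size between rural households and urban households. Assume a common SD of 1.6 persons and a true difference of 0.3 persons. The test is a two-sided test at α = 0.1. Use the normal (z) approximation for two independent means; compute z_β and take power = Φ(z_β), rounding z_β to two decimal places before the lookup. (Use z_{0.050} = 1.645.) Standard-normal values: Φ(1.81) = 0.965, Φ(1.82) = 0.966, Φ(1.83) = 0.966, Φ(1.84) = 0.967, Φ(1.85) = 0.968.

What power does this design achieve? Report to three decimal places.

z_β = δ·√(n/(σ₁²+σ₂²)) − z_{α/2}
    = 0.3 · √(695/5.12) − 1.645
    = 0.3 · 11.65084 − 1.645
    = 3.4953 − 1.645 = 1.8503 → 1.85
Power = Φ(1.85) = 0.968.

Power ≈ 0.968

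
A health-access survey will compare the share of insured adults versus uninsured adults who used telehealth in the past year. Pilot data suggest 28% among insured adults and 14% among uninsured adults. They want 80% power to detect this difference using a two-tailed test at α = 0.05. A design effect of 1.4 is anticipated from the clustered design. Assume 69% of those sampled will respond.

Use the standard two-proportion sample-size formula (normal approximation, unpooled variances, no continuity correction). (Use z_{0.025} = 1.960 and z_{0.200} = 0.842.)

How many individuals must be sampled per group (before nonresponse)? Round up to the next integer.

n = 262 per group

n = (z_{α/2} + z_β)² · [p₁(1−p₁) + p₂(1−p₂)] / (p₁ − p₂)²
  = (1.960 + 0.842)² · (0.28·0.72 + 0.14·0.86) / (0.14)²
  = (2.802)² · (0.2016 + 0.1204) / 0.0196
  = 7.8512 · 0.3220 / 0.0196
  = 128.98
Design effect: 1.4 × 128.98 = 180.58.
Adjust for 69% response: 180.58 / 0.69 = 261.71.
Round up → n = 262 per group.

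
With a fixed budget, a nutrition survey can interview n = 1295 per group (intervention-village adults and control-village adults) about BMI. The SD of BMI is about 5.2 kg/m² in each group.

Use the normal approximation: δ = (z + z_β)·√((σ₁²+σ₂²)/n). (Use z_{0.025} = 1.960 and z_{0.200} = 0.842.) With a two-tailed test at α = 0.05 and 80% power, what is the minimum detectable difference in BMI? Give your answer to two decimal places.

Minimum detectable difference ≈ 0.57 kg/m²

δ = (z_{α/2} + z_β) · √((σ₁²+σ₂²)/n)
  = (1.960 + 0.842) · √(54.08/1295)
  = 2.802 · √0.04176
  = 2.802 · 0.2044
  = 0.5726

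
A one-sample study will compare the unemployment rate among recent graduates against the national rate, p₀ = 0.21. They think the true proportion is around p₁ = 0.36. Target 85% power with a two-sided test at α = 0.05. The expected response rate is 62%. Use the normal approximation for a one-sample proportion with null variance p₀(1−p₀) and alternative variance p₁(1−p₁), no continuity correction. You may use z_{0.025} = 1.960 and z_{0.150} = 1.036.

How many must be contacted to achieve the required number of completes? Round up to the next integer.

n = 121

n = [z_{α/2}·√(p₀q₀) + z_β·√(p₁q₁)]² / (p₁ − p₀)²
  = [1.960·√(0.21·0.79) + 1.036·√(0.36·0.64)]² / (0.15)²
  = [1.960·0.4073 + 1.036·0.4800]² / 0.0225
  = [1.2956]² / 0.0225
  = 74.60
Adjust for 62% response: 74.60 / 0.62 = 120.33.
Round up → n = 121.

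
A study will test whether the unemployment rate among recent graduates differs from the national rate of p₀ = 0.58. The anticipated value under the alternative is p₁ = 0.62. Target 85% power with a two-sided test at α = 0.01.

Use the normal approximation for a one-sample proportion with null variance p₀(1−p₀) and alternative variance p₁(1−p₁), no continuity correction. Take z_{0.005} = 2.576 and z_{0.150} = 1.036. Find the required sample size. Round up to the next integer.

n = [z_{α/2}·√(p₀q₀) + z_β·√(p₁q₁)]² / (p₁ − p₀)²
  = [2.576·√(0.58·0.42) + 1.036·√(0.62·0.38)]² / (0.04)²
  = [2.576·0.4936 + 1.036·0.4854]² / 0.0016
  = [1.7743]² / 0.0016
  = 1967.51
Round up → n = 1968.

n = 1968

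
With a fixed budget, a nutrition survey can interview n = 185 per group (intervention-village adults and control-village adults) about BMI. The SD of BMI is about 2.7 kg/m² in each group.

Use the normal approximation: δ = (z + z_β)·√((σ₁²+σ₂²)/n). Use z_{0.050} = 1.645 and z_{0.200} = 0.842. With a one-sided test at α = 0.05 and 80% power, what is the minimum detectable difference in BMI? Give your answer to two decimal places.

δ = (z_α + z_β) · √((σ₁²+σ₂²)/n)
  = (1.645 + 0.842) · √(14.58/185)
  = 2.487 · √0.07881
  = 2.487 · 0.2807
  = 0.6982

Minimum detectable difference ≈ 0.70 kg/m²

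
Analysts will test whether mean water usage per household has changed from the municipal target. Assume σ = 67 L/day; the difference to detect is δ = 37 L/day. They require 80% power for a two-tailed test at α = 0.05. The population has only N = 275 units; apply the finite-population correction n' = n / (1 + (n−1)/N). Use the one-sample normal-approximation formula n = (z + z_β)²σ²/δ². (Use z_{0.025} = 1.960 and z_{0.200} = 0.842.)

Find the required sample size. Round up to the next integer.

n = 24

n = (z_{α/2} + z_β)² · σ² / δ²
  = (1.960 + 0.842)² · 67² / 37²
  = 7.8512 · 4489 / 1369
  = 25.74
Finite-population correction (N = 275): 25.74 / (1 + (25.74 − 1)/275) = 23.62.
Round up → n = 24.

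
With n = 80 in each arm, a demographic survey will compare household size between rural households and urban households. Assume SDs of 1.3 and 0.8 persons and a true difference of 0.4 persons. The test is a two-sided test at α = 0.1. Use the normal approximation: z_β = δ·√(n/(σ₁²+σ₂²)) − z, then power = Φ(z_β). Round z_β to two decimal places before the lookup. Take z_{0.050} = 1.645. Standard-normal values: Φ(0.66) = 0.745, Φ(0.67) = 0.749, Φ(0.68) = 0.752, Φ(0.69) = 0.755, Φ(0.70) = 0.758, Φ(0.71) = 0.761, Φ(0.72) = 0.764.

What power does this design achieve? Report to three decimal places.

z_β = δ·√(n/(σ₁²+σ₂²)) − z_{α/2}
    = 0.4 · √(80/2.33) − 1.645
    = 0.4 · 5.85959 − 1.645
    = 2.3438 − 1.645 = 0.6988 → 0.70
Power = Φ(0.70) = 0.758.

Power ≈ 0.758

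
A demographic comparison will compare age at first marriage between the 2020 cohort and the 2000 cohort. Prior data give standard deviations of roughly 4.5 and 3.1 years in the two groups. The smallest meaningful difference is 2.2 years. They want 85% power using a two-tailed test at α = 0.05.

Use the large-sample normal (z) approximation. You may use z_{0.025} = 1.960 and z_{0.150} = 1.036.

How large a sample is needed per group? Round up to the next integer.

n = (z_{α/2} + z_β)² · (σ₁² + σ₂²) / δ²
  = (1.960 + 1.036)² · (4.5² + 3.1² = 29.86) / 2.2²
  = 8.9760 · 29.86 / 4.84
  = 55.38
Round up → n = 56 per group.

n = 56 per group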